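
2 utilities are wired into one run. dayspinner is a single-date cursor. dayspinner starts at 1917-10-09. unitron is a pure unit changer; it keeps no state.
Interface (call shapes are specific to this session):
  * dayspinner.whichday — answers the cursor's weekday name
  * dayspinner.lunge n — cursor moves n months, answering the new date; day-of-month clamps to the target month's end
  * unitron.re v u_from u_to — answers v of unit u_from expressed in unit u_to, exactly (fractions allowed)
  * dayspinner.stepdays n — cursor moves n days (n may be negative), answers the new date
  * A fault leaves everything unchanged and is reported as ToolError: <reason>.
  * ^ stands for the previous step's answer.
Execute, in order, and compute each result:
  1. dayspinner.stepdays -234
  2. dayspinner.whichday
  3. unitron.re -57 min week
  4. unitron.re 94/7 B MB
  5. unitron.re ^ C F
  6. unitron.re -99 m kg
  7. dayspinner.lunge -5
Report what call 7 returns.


# stepdays(n='-234') -> 1917-02-17
# whichday() -> Saturday
# re(v='-57', u_from='min', u_to='week') -> -19/3360
# re(v='94/7', u_from='B', u_to='MB') -> 47/3500000
# re(v='^', u_from='C', u_to='F') -> 560000423/17500000
# re(v='-99', u_from='m', u_to='kg') -> ToolError: incompatible units
# lunge(n='-5') -> 1916-09-17

Answer: 1916-09-17


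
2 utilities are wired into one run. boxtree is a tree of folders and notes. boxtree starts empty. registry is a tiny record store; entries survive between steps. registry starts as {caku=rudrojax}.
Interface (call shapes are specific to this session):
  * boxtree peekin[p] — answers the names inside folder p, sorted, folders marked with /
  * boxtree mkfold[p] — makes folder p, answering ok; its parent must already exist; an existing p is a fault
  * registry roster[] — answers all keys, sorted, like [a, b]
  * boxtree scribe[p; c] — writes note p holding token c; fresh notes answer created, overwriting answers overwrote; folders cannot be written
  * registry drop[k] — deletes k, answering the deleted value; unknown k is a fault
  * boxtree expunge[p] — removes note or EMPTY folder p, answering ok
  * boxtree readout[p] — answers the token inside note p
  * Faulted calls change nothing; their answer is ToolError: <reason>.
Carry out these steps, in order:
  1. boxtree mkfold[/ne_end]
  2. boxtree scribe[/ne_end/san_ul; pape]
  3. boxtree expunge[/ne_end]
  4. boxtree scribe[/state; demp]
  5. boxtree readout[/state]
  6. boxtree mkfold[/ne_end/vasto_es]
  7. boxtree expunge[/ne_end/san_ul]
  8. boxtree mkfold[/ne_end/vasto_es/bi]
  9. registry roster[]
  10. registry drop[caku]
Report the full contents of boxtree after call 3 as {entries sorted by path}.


Answer: {ne_end/, ne_end/san_ul=pape}

Derivation:
Step: boxtree mkfold[/ne_end]
Result: ok
Step: boxtree scribe[/ne_end/san_ul; pape]
Result: created
Step: boxtree expunge[/ne_end]
Result: ToolError: not empty
Step: boxtree scribe[/state; demp]
Result: created
Step: boxtree readout[/state]
Result: demp
Step: boxtree mkfold[/ne_end/vasto_es]
Result: ok
Step: boxtree expunge[/ne_end/san_ul]
Result: ok
Step: boxtree mkfold[/ne_end/vasto_es/bi]
Result: ok
Step: registry roster[]
Result: [caku]
Step: registry drop[caku]
Result: rudrojax


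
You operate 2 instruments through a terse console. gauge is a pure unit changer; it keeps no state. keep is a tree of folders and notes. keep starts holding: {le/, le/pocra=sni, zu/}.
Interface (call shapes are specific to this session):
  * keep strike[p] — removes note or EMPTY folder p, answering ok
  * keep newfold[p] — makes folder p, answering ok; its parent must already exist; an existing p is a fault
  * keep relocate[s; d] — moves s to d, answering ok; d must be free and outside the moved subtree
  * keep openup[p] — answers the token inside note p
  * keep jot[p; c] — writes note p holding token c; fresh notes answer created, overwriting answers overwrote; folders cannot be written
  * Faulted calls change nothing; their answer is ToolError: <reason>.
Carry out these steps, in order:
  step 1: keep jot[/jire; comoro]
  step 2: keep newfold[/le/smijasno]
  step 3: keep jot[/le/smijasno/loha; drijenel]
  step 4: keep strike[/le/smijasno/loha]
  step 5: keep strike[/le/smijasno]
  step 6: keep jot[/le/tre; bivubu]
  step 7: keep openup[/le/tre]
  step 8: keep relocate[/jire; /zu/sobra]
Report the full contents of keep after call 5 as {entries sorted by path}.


Answer: {jire=comoro, le/, le/pocra=sni, zu/}

Derivation:
> keep jot p: /jire c: comoro
= created
> keep newfold p: /le/smijasno
= ok
> keep jot p: /le/smijasno/loha c: drijenel
= created
> keep strike p: /le/smijasno/loha
= ok
> keep strike p: /le/smijasno
= ok
> keep jot p: /le/tre c: bivubu
= created
> keep openup p: /le/tre
= bivubu
> keep relocate s: /jire d: /zu/sobra
= ok


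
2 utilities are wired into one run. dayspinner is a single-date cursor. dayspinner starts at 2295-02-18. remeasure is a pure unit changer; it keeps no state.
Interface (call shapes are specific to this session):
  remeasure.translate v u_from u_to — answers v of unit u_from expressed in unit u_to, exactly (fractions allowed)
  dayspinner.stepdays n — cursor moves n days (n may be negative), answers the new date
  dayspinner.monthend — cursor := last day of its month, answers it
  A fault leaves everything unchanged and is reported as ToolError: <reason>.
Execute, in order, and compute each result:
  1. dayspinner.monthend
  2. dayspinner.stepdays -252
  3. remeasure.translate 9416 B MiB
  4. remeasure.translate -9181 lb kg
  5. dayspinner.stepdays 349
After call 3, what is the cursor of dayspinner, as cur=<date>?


! dayspinner.monthend() -> 2295-02-28
! dayspinner.stepdays(n='-252') -> 2294-06-21
! remeasure.translate(v='9416', u_from='B', u_to='MiB') -> 1177/131072
! remeasure.translate(v='-9181', u_from='lb', u_to='kg') -> -416443154897/100000000
! dayspinner.stepdays(n='349') -> 2295-06-05

Answer: cur=2294-06-21


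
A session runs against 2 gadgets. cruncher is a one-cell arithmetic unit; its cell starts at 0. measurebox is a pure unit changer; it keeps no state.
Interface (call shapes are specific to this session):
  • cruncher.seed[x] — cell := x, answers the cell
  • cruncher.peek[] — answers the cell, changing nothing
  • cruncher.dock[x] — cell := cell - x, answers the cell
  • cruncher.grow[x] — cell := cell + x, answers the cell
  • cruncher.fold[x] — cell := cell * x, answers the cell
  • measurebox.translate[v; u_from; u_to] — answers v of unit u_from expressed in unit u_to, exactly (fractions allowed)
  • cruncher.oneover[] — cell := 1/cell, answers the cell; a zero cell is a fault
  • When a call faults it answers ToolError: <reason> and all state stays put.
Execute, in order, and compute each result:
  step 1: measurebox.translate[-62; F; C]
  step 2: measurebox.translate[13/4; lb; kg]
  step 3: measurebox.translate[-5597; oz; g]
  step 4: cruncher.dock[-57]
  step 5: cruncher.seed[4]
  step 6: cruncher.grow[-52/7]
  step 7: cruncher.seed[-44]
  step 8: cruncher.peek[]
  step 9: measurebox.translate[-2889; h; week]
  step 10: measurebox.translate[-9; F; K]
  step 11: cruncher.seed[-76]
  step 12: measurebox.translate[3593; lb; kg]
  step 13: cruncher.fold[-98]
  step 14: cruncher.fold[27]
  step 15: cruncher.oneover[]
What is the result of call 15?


I use translate with v: -62, u_from: F, u_to: C, yielding -470/9.
Using translate with v: 13/4, u_from: lb, u_to: kg, and see 589670081/400000000.
I run translate with v: -5597, u_from: oz, u_to: g, and get -253875649489/1600000.
Now I run dock with x: -57, and get 57.
Calling seed with x: 4, giving 4.
I invoke grow with x: -52/7, and get -24/7.
Then seed with x: -44, — result: -44.
I run peek(), and observe -44.
I invoke translate with v: -2889, u_from: h, u_to: week, and observe -963/56.
I run translate with v: -9, u_from: F, u_to: K, — result: 45067/180.
I use seed with x: -76: -76.
Using translate with v: 3593, u_from: lb, u_to: kg, and observe 162975738541/100000000.
I run fold with x: -98: 7448.
I try fold with x: 27, and observe 201096.
I call oneover, yielding 1/201096.

Answer: 1/201096


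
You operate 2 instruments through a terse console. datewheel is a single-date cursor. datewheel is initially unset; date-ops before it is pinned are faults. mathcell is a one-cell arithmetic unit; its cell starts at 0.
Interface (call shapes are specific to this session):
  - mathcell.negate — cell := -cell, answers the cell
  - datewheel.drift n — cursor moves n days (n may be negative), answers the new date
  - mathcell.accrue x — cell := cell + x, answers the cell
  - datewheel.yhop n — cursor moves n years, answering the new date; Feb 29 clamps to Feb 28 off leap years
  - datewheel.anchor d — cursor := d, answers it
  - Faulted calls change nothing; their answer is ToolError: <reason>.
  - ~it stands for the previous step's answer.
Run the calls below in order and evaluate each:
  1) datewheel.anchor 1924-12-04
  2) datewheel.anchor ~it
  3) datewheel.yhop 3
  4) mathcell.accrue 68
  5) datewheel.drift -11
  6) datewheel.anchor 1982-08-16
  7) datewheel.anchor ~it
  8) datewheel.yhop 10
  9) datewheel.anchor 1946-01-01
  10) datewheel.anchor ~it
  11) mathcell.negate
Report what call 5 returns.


Answer: 1927-11-23

Derivation:
> datewheel.anchor d=1924-12-04
[out] 1924-12-04
> datewheel.anchor d=~it
[out] 1924-12-04
> datewheel.yhop n=3
[out] 1927-12-04
> mathcell.accrue x=68
[out] 68
> datewheel.drift n=-11
[out] 1927-11-23
> datewheel.anchor d=1982-08-16
[out] 1982-08-16
> datewheel.anchor d=~it
[out] 1982-08-16
> datewheel.yhop n=10
[out] 1992-08-16
> datewheel.anchor d=1946-01-01
[out] 1946-01-01
> datewheel.anchor d=~it
[out] 1946-01-01
> mathcell.negate
[out] -68


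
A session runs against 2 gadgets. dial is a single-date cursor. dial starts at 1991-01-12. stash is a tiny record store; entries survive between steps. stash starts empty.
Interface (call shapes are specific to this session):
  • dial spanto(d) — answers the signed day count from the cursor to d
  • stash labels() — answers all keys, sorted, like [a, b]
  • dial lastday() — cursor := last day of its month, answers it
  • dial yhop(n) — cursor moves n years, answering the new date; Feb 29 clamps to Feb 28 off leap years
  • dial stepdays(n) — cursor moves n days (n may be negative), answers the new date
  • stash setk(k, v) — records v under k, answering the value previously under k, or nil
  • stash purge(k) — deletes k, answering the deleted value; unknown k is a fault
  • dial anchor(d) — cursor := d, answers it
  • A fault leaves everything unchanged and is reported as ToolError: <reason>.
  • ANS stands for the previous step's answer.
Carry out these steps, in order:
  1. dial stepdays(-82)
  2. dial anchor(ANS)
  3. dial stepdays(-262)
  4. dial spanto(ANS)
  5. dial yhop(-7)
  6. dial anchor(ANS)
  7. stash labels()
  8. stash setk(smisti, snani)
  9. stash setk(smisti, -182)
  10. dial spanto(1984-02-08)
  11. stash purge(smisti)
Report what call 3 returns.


Answer: 1990-02-02

Derivation:
==> dial stepdays(n→-82)
<== 1990-10-22
==> dial anchor(d→ANS)
<== 1990-10-22
==> dial stepdays(n→-262)
<== 1990-02-02
==> dial spanto(d→ANS)
<== 0
==> dial yhop(n→-7)
<== 1983-02-02
==> dial anchor(d→ANS)
<== 1983-02-02
==> stash labels()
<== []
==> stash setk(k→smisti, v→snani)
<== nil
==> stash setk(k→smisti, v→-182)
<== snani
==> dial spanto(d→1984-02-08)
<== 371
==> stash purge(k→smisti)
<== -182


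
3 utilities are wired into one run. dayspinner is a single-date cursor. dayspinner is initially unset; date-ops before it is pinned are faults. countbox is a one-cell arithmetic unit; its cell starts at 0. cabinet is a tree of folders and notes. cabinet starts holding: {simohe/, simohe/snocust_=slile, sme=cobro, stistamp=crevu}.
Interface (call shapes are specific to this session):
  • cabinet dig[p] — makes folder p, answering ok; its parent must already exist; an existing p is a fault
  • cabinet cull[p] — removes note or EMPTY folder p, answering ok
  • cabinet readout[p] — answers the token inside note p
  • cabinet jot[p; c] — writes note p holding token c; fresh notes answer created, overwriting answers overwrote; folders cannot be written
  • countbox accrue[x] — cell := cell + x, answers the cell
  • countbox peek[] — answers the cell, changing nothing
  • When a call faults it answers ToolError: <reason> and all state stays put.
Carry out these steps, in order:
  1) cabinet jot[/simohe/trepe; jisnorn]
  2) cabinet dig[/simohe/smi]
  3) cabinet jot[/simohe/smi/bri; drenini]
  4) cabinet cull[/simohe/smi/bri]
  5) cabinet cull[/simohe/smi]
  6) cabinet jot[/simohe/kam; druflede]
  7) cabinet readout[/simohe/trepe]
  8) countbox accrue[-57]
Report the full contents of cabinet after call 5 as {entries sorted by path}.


==> cabinet jot(p=/simohe/trepe, c=jisnorn)
<== created
==> cabinet dig(p=/simohe/smi)
<== ok
==> cabinet jot(p=/simohe/smi/bri, c=drenini)
<== created
==> cabinet cull(p=/simohe/smi/bri)
<== ok
==> cabinet cull(p=/simohe/smi)
<== ok
==> cabinet jot(p=/simohe/kam, c=druflede)
<== created
==> cabinet readout(p=/simohe/trepe)
<== jisnorn
==> countbox accrue(x=-57)
<== -57

Answer: {simohe/, simohe/snocust_=slile, simohe/trepe=jisnorn, sme=cobro, stistamp=crevu}


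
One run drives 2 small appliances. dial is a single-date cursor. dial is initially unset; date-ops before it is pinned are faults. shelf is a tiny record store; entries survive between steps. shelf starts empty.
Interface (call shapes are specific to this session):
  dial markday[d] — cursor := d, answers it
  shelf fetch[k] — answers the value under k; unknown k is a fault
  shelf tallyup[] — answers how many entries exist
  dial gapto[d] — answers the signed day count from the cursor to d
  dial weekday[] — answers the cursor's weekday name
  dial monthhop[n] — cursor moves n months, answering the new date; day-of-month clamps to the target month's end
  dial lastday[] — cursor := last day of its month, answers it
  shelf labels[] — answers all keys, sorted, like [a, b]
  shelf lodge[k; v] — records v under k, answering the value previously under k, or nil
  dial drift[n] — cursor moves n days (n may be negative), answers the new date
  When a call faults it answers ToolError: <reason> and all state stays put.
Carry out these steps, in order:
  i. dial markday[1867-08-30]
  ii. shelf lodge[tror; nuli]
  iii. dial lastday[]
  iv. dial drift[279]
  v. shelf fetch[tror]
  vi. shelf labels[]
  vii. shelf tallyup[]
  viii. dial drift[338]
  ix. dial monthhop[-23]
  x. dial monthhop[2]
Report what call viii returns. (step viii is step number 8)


Answer: 1869-05-09

Derivation:
Step: dial markday[d: 1867-08-30]
Result: 1867-08-30
Step: shelf lodge[k: tror; v: nuli]
Result: nil
Step: dial lastday[]
Result: 1867-08-31
Step: dial drift[n: 279]
Result: 1868-06-05
Step: shelf fetch[k: tror]
Result: nuli
Step: shelf labels[]
Result: [tror]
Step: shelf tallyup[]
Result: 1
Step: dial drift[n: 338]
Result: 1869-05-09
Step: dial monthhop[n: -23]
Result: 1867-06-09
Step: dial monthhop[n: 2]
Result: 1867-08-09


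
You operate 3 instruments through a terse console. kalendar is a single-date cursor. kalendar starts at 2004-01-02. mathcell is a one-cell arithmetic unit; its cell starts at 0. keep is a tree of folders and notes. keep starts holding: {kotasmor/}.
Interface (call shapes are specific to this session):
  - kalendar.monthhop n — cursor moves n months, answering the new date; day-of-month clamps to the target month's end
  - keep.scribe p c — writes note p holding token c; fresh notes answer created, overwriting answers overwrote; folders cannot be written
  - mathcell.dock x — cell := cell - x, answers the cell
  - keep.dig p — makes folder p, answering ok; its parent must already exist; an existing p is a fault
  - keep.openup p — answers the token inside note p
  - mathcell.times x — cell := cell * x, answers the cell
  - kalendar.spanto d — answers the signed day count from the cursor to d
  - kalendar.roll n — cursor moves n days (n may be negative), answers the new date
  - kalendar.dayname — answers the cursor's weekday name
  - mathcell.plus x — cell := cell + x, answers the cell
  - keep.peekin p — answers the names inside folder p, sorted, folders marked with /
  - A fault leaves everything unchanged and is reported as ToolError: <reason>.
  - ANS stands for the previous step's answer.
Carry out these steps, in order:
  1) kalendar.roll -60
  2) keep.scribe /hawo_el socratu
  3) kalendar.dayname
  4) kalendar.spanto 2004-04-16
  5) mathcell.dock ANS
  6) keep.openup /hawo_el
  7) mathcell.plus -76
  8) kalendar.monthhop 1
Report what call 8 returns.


Answer: 2003-12-03

Derivation:
# kalendar.roll(n→-60) -> 2003-11-03
# keep.scribe(p→/hawo_el, c→socratu) -> created
# kalendar.dayname() -> Monday
# kalendar.spanto(d→2004-04-16) -> 165
# mathcell.dock(x→ANS) -> -165
# keep.openup(p→/hawo_el) -> socratu
# mathcell.plus(x→-76) -> -241
# kalendar.monthhop(n→1) -> 2003-12-03


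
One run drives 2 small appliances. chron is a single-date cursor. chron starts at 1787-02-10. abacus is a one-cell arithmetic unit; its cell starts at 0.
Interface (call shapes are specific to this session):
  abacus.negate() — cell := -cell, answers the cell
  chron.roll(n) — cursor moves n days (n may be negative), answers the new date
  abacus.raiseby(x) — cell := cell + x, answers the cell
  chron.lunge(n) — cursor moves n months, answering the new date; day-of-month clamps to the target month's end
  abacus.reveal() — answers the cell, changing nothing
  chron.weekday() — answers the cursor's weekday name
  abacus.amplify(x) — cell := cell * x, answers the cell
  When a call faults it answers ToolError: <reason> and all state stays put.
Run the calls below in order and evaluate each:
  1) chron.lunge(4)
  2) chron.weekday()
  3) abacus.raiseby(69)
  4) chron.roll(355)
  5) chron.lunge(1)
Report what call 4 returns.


Answer: 1788-05-30

Derivation:
CALL lunge[n→4]
RET  1787-06-10
CALL weekday[]
RET  Sunday
CALL raiseby[x→69]
RET  69
CALL roll[n→355]
RET  1788-05-30
CALL lunge[n→1]
RET  1788-06-30


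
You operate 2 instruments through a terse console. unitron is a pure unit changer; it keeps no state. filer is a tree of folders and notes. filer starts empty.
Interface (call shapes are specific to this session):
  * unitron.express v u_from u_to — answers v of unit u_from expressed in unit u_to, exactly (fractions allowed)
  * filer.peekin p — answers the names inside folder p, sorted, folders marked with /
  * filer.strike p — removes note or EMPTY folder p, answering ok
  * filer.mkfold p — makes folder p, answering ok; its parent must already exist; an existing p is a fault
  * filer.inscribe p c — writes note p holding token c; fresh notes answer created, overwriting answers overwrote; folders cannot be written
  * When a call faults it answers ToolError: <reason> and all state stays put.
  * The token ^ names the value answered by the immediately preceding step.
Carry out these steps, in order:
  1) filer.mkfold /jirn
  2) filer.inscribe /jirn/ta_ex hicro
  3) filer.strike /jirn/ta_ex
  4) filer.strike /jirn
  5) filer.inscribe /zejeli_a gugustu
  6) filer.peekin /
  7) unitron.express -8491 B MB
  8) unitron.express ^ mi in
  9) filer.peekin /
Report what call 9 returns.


;; filer.mkfold(p=/jirn) == ok
;; filer.inscribe(p=/jirn/ta_ex, c=hicro) == created
;; filer.strike(p=/jirn/ta_ex) == ok
;; filer.strike(p=/jirn) == ok
;; filer.inscribe(p=/zejeli_a, c=gugustu) == created
;; filer.peekin(p=/) == [zejeli_a]
;; unitron.express(v=-8491, u_from=B, u_to=MB) == -8491/1000000
;; unitron.express(v=^, u_from=mi, u_to=in) == -1681218/3125
;; filer.peekin(p=/) == [zejeli_a]

Answer: [zejeli_a]


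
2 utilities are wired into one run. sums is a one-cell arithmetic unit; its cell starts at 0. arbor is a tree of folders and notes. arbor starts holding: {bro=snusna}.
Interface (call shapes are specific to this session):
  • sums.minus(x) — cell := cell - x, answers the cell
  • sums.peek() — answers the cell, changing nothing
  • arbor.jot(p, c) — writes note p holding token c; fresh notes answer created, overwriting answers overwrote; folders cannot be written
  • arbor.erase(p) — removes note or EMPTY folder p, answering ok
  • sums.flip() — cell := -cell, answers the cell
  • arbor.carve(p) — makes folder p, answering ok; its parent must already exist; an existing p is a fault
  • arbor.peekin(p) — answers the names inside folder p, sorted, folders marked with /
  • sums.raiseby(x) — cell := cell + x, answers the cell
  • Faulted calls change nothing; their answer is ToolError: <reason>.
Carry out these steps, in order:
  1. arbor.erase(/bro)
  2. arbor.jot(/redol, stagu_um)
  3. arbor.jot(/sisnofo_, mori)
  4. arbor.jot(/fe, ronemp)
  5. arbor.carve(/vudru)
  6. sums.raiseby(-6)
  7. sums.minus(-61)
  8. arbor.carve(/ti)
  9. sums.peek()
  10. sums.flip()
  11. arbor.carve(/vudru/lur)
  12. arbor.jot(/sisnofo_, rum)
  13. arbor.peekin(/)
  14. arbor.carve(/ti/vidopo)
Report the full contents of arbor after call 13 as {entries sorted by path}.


Answer: {fe=ronemp, redol=stagu_um, sisnofo_=rum, ti/, vudru/, vudru/lur/}

Derivation:
Now I run erase using p: /bro: ok.
Next I call jot using p: /redol, c: stagu_um, and observe created.
Then jot using p: /sisnofo_, c: mori, → created.
Invoking jot using p: /fe, c: ronemp, → created.
I use carve using p: /vudru, and see ok.
Next I call raiseby using x: -6, → -6.
I run minus using x: -61, and get 55.
I call carve using p: /ti, and observe ok.
Then peek(), and observe 55.
I run flip, which returns -55.
Invoking carve using p: /vudru/lur, and get ok.
I use jot using p: /sisnofo_, c: rum, yielding overwrote.
I call peekin using p: /: [fe, redol, sisnofo_, ti/, vudru/].
Calling carve using p: /ti/vidopo, giving ok.


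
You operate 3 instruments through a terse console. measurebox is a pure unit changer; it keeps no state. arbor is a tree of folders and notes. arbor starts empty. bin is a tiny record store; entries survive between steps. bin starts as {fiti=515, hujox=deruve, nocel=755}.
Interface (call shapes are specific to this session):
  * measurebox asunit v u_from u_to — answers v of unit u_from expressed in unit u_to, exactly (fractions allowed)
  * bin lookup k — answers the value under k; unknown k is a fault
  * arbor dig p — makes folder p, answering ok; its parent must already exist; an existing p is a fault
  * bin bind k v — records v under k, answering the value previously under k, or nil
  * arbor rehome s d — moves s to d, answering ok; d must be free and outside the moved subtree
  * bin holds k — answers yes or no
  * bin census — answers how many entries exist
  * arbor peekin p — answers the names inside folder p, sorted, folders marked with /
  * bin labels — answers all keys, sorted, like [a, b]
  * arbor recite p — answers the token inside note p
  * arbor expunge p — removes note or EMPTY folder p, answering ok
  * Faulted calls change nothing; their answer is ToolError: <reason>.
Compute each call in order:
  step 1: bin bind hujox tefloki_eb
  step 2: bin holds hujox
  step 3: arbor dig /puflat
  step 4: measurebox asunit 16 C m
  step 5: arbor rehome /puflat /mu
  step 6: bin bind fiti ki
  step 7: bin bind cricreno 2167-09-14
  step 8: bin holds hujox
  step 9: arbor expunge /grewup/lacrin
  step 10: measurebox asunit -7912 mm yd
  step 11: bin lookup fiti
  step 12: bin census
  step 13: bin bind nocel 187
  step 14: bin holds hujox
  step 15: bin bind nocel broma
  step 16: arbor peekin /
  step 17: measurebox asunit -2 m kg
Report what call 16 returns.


·→ bin bind(k→hujox, v→tefloki_eb)
·← deruve
·→ bin holds(k→hujox)
·← yes
·→ arbor dig(p→/puflat)
·← ok
·→ measurebox asunit(v→16, u_from→C, u_to→m)
·← ToolError: incompatible units
·→ arbor rehome(s→/puflat, d→/mu)
·← ok
·→ bin bind(k→fiti, v→ki)
·← 515
·→ bin bind(k→cricreno, v→2167-09-14)
·← nil
·→ bin holds(k→hujox)
·← yes
·→ arbor expunge(p→/grewup/lacrin)
·← ToolError: not found
·→ measurebox asunit(v→-7912, u_from→mm, u_to→yd)
·← -9890/1143
·→ bin lookup(k→fiti)
·← ki
·→ bin census()
·← 4
·→ bin bind(k→nocel, v→187)
·← 755
·→ bin holds(k→hujox)
·← yes
·→ bin bind(k→nocel, v→broma)
·← 187
·→ arbor peekin(p→/)
·← [mu/]
·→ measurebox asunit(v→-2, u_from→m, u_to→kg)
·← ToolError: incompatible units

Answer: [mu/]


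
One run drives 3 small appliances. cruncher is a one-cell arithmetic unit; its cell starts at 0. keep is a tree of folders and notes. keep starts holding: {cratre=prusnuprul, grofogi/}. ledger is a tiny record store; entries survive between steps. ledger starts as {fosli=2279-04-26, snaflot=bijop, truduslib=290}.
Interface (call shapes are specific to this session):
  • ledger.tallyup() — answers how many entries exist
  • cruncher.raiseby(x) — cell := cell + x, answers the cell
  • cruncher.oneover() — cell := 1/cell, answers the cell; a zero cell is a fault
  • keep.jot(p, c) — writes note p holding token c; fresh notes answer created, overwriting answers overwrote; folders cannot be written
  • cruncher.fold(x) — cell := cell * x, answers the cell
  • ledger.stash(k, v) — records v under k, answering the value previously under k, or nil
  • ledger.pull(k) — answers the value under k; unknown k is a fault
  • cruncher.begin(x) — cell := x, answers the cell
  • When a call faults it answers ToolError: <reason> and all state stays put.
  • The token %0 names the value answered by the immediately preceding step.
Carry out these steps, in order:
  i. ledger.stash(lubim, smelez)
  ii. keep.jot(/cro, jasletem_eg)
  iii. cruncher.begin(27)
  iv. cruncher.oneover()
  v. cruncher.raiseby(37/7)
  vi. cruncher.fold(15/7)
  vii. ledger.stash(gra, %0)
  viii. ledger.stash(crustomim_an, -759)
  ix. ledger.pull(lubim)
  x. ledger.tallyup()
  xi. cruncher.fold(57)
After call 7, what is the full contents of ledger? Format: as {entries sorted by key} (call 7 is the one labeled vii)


Answer: {fosli=2279-04-26, gra=5030/441, lubim=smelez, snaflot=bijop, truduslib=290}

Derivation:
;; 1. stash(k→lubim, v→smelez) => nil
;; 2. jot(p→/cro, c→jasletem_eg) => created
;; 3. begin(x→27) => 27
;; 4. oneover() => 1/27
;; 5. raiseby(x→37/7) => 1006/189
;; 6. fold(x→15/7) => 5030/441
;; 7. stash(k→gra, v→%0) => nil
;; 8. stash(k→crustomim_an, v→-759) => nil
;; 9. pull(k→lubim) => smelez
;; 10. tallyup() => 6
;; 11. fold(x→57) => 95570/147


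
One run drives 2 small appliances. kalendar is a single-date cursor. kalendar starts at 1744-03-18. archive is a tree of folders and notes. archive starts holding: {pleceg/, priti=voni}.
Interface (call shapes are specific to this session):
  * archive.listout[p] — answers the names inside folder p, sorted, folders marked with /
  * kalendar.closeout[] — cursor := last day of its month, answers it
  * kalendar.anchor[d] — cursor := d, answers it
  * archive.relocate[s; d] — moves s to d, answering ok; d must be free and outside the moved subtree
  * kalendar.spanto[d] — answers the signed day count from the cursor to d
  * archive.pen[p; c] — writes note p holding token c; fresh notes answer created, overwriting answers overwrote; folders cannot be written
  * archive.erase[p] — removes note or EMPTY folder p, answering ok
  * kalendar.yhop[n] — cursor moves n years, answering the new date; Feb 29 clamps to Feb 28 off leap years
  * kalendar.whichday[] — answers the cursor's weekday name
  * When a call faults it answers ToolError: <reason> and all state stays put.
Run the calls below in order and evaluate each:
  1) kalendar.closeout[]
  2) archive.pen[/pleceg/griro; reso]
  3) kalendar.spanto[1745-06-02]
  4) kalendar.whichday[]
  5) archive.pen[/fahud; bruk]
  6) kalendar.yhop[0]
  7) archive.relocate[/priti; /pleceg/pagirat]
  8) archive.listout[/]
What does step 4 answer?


Answer: Tuesday

Derivation:
·→ kalendar.closeout()
·← 1744-03-31
·→ archive.pen(p=/pleceg/griro, c=reso)
·← created
·→ kalendar.spanto(d=1745-06-02)
·← 428
·→ kalendar.whichday()
·← Tuesday
·→ archive.pen(p=/fahud, c=bruk)
·← created
·→ kalendar.yhop(n=0)
·← 1744-03-31
·→ archive.relocate(s=/priti, d=/pleceg/pagirat)
·← ok
·→ archive.listout(p=/)
·← [fahud, pleceg/]


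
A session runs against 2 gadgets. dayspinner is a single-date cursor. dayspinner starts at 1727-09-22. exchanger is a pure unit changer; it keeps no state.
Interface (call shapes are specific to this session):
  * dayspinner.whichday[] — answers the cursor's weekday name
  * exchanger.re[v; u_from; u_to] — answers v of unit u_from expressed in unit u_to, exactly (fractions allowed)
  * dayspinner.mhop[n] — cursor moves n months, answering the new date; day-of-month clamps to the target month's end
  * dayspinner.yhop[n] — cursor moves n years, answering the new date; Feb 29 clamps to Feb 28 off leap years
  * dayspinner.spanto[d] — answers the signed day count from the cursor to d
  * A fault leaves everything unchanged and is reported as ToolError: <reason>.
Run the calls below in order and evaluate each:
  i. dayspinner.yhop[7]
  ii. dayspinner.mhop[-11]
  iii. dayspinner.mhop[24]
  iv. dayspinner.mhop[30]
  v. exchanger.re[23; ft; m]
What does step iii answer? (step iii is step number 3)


-> dayspinner.yhop(n: 7)
<- 1734-09-22
-> dayspinner.mhop(n: -11)
<- 1733-10-22
-> dayspinner.mhop(n: 24)
<- 1735-10-22
-> dayspinner.mhop(n: 30)
<- 1738-04-22
-> exchanger.re(v: 23, u_from: ft, u_to: m)
<- 8763/1250

Answer: 1735-10-22


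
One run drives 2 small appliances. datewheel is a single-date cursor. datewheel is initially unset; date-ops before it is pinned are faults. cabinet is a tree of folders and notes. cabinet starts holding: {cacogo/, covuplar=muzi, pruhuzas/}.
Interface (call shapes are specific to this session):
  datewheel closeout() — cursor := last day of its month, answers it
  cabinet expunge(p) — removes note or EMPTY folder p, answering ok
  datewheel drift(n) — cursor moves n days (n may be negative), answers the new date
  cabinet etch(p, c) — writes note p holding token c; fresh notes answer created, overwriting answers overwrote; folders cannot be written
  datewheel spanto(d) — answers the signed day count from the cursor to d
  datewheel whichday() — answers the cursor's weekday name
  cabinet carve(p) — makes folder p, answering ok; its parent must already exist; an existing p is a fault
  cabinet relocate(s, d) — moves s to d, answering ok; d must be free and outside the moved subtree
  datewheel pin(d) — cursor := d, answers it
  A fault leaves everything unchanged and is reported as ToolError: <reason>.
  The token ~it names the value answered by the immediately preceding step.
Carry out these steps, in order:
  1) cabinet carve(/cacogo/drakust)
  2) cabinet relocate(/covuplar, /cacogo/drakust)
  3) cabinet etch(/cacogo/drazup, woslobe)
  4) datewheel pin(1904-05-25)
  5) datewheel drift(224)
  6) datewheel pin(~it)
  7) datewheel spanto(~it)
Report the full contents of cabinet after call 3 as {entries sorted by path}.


-> cabinet carve(p='/cacogo/drakust')
<- ok
-> cabinet relocate(s='/covuplar', d='/cacogo/drakust')
<- ToolError: exists
-> cabinet etch(p='/cacogo/drazup', c='woslobe')
<- created
-> datewheel pin(d='1904-05-25')
<- 1904-05-25
-> datewheel drift(n='224')
<- 1905-01-04
-> datewheel pin(d='~it')
<- 1905-01-04
-> datewheel spanto(d='~it')
<- 0

Answer: {cacogo/, cacogo/drakust/, cacogo/drazup=woslobe, covuplar=muzi, pruhuzas/}


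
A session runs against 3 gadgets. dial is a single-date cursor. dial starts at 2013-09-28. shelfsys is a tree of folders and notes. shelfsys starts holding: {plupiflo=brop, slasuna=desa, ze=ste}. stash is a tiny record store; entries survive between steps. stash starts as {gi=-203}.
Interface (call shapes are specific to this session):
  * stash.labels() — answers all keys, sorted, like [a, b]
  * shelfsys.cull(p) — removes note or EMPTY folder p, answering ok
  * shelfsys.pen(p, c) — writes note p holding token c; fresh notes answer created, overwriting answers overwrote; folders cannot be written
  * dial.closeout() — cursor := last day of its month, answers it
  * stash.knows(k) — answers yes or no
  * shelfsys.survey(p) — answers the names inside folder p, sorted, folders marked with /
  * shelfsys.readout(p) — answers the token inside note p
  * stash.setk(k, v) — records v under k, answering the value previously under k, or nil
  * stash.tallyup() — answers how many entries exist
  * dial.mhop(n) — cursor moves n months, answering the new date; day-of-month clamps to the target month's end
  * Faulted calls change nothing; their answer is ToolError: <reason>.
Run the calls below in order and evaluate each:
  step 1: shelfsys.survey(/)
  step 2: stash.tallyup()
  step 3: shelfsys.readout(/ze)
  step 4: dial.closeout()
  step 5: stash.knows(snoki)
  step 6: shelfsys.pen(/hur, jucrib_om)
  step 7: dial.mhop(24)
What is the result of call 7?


Answer: 2015-09-30

Derivation:
[in] shelfsys.survey p='/'
= [plupiflo, slasuna, ze]
[in] stash.tallyup
= 1
[in] shelfsys.readout p='/ze'
= ste
[in] dial.closeout
= 2013-09-30
[in] stash.knows k='snoki'
= no
[in] shelfsys.pen p='/hur' c='jucrib_om'
= created
[in] dial.mhop n='24'
= 2015-09-30


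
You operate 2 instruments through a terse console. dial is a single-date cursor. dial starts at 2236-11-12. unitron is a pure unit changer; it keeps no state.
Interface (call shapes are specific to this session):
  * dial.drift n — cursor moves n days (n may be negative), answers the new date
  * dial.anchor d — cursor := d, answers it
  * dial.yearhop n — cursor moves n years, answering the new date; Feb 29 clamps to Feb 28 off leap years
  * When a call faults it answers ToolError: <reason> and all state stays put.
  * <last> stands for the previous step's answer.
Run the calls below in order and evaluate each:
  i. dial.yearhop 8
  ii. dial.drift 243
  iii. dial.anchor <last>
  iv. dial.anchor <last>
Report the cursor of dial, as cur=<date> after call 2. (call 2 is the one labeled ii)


Answer: cur=2245-07-13

Derivation:
> yearhop n→8
:: 2244-11-12
> drift n→243
:: 2245-07-13
> anchor d→<last>
:: 2245-07-13
> anchor d→<last>
:: 2245-07-13


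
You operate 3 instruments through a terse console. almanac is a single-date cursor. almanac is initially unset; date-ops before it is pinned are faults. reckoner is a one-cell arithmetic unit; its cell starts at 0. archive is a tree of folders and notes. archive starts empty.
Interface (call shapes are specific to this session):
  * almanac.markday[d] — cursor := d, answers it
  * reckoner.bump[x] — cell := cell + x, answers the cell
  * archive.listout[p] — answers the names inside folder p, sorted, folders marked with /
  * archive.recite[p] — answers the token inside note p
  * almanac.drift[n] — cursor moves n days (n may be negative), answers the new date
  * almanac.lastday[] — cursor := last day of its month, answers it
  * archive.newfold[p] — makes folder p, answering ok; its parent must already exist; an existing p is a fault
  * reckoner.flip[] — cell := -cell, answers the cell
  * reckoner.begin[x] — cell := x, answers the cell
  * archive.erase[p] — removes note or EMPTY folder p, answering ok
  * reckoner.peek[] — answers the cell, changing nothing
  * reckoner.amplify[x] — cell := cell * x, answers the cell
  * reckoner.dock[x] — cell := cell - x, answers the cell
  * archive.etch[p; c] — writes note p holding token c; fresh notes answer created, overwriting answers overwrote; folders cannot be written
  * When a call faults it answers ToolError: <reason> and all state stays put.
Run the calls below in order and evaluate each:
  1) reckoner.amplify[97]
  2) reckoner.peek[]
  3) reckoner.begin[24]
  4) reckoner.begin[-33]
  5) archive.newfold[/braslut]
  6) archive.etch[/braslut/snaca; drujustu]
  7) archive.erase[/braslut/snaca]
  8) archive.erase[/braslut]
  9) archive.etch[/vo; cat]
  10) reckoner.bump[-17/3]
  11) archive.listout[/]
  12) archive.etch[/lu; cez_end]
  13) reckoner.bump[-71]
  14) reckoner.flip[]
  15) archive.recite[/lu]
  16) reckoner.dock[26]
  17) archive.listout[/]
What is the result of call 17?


I use reckoner.amplify(x→97), giving 0.
I run reckoner.peek, and see 0.
I call reckoner.begin(x→24), giving 24.
I try reckoner.begin(x→-33), which returns -33.
Now I run archive.newfold(p→/braslut), which returns ok.
Then archive.etch(p→/braslut/snaca, c→drujustu), → created.
Invoking archive.erase(p→/braslut/snaca), which returns ok.
Next I call archive.erase(p→/braslut), — result: ok.
Then archive.etch(p→/vo, c→cat), giving created.
I call reckoner.bump(x→-17/3), and observe -116/3.
Then archive.listout(p→/), and see [vo].
Using archive.etch(p→/lu, c→cez_end), and get created.
I run reckoner.bump(x→-71): -329/3.
Then reckoner.flip, → 329/3.
Next I call archive.recite(p→/lu), and see cez_end.
Then reckoner.dock(x→26), — result: 251/3.
I try archive.listout(p→/), and get [lu, vo].

Answer: [lu, vo]


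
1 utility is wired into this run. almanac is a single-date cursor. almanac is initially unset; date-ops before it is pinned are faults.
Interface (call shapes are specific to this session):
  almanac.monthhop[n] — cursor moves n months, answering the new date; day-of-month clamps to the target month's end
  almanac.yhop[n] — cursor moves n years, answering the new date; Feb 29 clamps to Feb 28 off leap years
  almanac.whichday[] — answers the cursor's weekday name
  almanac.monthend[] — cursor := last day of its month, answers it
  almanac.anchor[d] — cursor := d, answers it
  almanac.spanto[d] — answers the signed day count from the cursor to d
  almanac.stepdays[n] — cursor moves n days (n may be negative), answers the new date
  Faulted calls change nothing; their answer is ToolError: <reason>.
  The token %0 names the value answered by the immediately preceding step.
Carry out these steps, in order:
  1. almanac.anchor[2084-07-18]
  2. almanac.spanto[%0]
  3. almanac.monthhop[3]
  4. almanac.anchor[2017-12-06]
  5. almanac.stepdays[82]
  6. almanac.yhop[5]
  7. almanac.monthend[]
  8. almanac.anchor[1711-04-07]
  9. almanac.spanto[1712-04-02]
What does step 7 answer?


Answer: 2023-02-28

Derivation:
→ anchor(d='2084-07-18')
← 2084-07-18
→ spanto(d='%0')
← 0
→ monthhop(n='3')
← 2084-10-18
→ anchor(d='2017-12-06')
← 2017-12-06
→ stepdays(n='82')
← 2018-02-26
→ yhop(n='5')
← 2023-02-26
→ monthend()
← 2023-02-28
→ anchor(d='1711-04-07')
← 1711-04-07
→ spanto(d='1712-04-02')
← 361


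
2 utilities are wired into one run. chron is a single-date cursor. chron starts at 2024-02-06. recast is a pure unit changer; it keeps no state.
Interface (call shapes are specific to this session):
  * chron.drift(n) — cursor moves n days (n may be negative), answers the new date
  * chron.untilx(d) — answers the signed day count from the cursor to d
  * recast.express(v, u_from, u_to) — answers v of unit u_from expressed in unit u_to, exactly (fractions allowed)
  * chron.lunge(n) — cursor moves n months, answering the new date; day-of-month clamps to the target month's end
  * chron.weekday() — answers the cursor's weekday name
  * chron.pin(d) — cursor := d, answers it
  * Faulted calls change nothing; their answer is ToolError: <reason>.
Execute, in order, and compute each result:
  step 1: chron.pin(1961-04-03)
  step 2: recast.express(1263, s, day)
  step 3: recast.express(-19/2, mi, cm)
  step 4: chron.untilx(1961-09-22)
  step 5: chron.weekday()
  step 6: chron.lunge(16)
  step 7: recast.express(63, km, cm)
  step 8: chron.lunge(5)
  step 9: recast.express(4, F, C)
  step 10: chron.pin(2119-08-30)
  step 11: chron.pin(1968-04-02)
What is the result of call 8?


;; 1. chron.pin(d=1961-04-03) -> 1961-04-03
;; 2. recast.express(v=1263, u_from=s, u_to=day) -> 421/28800
;; 3. recast.express(v=-19/2, u_from=mi, u_to=cm) -> -7644384/5
;; 4. chron.untilx(d=1961-09-22) -> 172
;; 5. chron.weekday() -> Monday
;; 6. chron.lunge(n=16) -> 1962-08-03
;; 7. recast.express(v=63, u_from=km, u_to=cm) -> 6300000
;; 8. chron.lunge(n=5) -> 1963-01-03
;; 9. recast.express(v=4, u_from=F, u_to=C) -> -140/9
;; 10. chron.pin(d=2119-08-30) -> 2119-08-30
;; 11. chron.pin(d=1968-04-02) -> 1968-04-02

Answer: 1963-01-03
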